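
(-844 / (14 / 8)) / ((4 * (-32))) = 211 / 56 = 3.77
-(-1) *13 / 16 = 13 / 16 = 0.81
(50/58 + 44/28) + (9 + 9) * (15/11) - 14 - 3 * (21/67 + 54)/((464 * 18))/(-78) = 4846811225/373429056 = 12.98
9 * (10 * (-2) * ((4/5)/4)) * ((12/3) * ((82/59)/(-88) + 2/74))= -38844/24013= -1.62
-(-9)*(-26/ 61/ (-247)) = 18/ 1159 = 0.02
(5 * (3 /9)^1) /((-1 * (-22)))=5 /66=0.08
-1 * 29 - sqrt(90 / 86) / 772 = -29 - 3 * sqrt(215) / 33196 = -29.00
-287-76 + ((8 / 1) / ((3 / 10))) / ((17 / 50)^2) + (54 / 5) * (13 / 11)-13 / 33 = -1906602 / 15895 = -119.95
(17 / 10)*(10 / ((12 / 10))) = 14.17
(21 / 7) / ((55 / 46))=138 / 55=2.51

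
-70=-70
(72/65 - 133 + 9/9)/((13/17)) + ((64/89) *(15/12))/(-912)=-733742653/4286685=-171.17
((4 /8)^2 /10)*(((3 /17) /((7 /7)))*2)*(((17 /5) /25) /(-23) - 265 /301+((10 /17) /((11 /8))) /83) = -8876439624 /1141676256875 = -0.01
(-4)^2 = 16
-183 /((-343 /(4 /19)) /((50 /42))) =6100 /45619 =0.13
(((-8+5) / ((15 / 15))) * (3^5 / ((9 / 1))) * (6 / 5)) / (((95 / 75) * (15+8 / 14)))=-10206 / 2071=-4.93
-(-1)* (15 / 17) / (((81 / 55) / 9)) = 275 / 51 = 5.39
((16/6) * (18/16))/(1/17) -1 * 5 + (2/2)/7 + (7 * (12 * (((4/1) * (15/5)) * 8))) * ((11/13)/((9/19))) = 14451.07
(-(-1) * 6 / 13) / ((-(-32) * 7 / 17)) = 51 / 1456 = 0.04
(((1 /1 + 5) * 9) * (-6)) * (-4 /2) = 648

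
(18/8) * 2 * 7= 63/2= 31.50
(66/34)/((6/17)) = 5.50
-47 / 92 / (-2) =47 / 184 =0.26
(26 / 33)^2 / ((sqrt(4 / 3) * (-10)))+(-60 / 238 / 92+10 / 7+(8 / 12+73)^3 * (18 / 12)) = 2110204843 / 3519-169 * sqrt(3) / 5445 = 599660.32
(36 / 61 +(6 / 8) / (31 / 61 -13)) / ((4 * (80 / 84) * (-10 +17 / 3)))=-413973 / 12891008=-0.03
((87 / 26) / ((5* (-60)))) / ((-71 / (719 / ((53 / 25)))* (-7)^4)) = 20851 / 939636152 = 0.00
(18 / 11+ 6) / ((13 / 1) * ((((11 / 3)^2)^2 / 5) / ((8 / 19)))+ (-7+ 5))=272160 / 39708317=0.01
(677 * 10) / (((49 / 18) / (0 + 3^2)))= 1096740 / 49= 22382.45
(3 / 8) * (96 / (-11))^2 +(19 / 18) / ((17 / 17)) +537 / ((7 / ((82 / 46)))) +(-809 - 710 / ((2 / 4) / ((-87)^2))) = -3769090514509 / 350658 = -10748622.63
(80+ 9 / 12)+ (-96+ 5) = -41 / 4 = -10.25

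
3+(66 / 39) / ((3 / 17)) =491 / 39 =12.59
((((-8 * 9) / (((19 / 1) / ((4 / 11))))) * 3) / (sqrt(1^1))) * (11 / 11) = -864 / 209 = -4.13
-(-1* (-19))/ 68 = -19/ 68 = -0.28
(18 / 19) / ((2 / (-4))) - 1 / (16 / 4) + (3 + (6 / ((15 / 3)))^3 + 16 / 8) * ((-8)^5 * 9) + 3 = -1984167.08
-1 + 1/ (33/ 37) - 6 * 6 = -1184/ 33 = -35.88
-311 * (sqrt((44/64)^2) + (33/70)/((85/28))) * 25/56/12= -1782341/182784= -9.75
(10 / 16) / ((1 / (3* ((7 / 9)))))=35 / 24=1.46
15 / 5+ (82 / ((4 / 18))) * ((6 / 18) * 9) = 1110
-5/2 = -2.50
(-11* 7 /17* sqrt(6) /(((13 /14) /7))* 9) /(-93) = 22638* sqrt(6) /6851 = 8.09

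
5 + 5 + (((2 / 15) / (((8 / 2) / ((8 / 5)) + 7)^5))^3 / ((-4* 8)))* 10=102472607451654888501866 / 10247260745165488851825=10.00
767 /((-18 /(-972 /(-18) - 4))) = -19175 /9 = -2130.56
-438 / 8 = -219 / 4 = -54.75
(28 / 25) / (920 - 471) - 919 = -10315747 / 11225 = -919.00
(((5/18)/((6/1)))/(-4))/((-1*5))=1/432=0.00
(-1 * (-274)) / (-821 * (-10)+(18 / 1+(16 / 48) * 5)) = 0.03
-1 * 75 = -75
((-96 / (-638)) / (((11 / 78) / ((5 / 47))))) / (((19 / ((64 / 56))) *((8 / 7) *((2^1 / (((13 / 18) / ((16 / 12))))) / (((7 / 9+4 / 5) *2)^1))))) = 47996 / 9400611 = 0.01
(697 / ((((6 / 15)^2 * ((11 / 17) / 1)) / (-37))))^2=120128724105625 / 1936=62049960798.36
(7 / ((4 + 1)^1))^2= 49 / 25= 1.96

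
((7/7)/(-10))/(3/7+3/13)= -91/600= -0.15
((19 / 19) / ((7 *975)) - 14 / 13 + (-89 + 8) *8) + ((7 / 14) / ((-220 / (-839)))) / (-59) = -23001440443 / 35435400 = -649.11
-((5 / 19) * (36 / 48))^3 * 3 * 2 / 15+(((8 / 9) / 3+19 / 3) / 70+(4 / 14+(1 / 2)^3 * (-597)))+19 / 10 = -3001214435 / 41483232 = -72.35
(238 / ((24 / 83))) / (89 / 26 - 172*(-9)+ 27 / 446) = 28633423 / 53973012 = 0.53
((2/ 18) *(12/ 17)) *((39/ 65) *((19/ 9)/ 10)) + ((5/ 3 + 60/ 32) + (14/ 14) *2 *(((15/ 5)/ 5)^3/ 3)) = 565427/ 153000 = 3.70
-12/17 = -0.71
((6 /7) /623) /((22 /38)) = 114 /47971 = 0.00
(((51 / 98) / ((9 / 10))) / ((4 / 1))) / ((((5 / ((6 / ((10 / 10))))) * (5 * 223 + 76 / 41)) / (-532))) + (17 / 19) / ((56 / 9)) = 0.06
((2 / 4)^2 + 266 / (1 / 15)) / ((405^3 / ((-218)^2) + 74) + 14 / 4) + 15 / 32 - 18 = -33265280323 / 2243623520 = -14.83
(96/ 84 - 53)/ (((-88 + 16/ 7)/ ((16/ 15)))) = 242/ 375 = 0.65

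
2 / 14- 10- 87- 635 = -5123 / 7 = -731.86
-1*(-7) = 7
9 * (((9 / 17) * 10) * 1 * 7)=5670 / 17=333.53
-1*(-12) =12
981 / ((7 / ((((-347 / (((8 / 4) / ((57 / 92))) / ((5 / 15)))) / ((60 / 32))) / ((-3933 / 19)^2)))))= -718637 / 11497815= -0.06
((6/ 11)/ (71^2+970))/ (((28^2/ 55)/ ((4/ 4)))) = 15/ 2356312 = 0.00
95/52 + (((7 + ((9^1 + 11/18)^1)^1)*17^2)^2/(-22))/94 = -97053278713/8710416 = -11142.21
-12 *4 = -48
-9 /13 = -0.69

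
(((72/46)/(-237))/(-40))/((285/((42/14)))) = 3/1726150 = 0.00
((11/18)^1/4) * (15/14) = 55/336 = 0.16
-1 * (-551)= 551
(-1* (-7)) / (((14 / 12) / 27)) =162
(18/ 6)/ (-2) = -1.50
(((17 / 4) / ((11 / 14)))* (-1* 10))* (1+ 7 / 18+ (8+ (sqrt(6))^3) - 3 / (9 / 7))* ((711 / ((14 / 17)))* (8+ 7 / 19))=-490067415* sqrt(6) / 209 - 2305131915 / 836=-8500947.78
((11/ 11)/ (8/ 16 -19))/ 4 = -1/ 74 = -0.01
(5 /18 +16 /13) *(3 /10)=0.45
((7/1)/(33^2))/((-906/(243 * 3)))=-189/36542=-0.01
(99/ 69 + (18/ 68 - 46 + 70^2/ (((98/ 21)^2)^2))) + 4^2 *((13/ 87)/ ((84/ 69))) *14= -43168481/ 6667332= -6.47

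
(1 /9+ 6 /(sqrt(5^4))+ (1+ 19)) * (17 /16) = 77843 /3600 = 21.62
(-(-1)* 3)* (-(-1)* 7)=21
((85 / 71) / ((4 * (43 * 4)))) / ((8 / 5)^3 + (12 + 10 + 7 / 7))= 10625 / 165448176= 0.00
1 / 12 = 0.08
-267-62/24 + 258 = -139/12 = -11.58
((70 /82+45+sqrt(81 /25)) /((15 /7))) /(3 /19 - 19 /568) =737989336 /4129725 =178.70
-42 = -42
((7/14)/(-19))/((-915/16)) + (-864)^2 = 12977832968/17385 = 746496.00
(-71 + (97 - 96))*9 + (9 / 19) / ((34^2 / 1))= -13837311 / 21964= -630.00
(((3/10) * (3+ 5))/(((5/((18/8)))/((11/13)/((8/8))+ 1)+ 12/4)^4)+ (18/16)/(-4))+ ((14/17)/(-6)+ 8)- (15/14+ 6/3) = 685194763350143/151667185477920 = 4.52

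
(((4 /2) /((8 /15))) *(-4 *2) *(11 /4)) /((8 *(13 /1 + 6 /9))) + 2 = 817 /656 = 1.25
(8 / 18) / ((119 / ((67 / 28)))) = 67 / 7497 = 0.01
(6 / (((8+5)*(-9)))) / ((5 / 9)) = -0.09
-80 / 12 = -20 / 3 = -6.67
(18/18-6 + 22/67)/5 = -313/335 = -0.93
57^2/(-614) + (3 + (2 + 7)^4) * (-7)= -28215321/614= -45953.29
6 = 6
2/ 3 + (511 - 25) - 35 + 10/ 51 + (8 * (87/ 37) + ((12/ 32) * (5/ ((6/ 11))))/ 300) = 284218439/ 603840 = 470.69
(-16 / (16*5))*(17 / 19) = -17 / 95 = -0.18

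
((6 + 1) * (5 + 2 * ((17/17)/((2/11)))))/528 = 7/33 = 0.21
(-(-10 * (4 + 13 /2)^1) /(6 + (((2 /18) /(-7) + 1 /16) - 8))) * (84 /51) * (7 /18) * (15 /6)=-2881200 /33473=-86.08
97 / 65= 1.49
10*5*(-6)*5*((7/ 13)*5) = -52500/ 13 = -4038.46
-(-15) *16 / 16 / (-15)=-1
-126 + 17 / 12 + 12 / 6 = -1471 / 12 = -122.58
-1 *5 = -5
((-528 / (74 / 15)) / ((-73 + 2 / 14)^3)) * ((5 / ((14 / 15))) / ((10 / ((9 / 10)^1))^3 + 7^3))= 392931 / 454469587414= 0.00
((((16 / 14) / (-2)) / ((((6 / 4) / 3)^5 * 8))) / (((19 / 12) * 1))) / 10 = -96 / 665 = -0.14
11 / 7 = 1.57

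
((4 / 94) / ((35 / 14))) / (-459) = -4 / 107865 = -0.00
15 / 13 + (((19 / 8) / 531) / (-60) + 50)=169494953 / 3313440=51.15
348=348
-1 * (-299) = 299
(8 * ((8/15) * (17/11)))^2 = 1183744/27225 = 43.48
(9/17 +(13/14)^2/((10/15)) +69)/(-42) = -1.69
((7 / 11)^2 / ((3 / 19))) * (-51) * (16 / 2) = -1046.41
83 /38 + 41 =1641 /38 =43.18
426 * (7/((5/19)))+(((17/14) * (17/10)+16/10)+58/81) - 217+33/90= 25218679/2268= 11119.35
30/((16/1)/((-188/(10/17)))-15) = -4794/2405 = -1.99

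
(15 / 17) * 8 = 7.06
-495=-495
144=144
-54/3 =-18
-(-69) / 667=3 / 29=0.10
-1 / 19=-0.05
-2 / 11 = -0.18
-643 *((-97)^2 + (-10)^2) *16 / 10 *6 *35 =-2054400432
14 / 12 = 7 / 6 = 1.17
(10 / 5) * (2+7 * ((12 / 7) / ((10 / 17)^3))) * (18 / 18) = 15239 / 125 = 121.91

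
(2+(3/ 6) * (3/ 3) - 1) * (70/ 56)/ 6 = 5/ 16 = 0.31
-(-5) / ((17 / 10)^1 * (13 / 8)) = 400 / 221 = 1.81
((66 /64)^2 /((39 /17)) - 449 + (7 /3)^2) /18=-53085965 /2156544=-24.62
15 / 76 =0.20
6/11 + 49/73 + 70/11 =6087/803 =7.58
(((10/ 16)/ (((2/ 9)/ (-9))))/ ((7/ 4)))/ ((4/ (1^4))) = -405/ 112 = -3.62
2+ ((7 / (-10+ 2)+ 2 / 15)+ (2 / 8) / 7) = 1087 / 840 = 1.29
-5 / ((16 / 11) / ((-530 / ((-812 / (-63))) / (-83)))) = -131175 / 77024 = -1.70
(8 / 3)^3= 512 / 27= 18.96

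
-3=-3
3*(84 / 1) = 252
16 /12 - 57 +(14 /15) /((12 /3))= -1663 /30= -55.43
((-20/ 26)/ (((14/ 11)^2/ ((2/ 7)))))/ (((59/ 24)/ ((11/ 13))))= -159720/ 3420053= -0.05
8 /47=0.17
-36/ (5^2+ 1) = -18/ 13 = -1.38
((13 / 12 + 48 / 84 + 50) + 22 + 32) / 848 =8875 / 71232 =0.12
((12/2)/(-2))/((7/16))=-48/7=-6.86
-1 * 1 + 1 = 0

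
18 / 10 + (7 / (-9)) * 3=-8 / 15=-0.53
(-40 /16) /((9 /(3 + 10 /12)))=-115 /108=-1.06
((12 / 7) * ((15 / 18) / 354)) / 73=5 / 90447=0.00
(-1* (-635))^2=403225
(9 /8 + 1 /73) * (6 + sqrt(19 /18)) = 665 * sqrt(38) /3504 + 1995 /292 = 8.00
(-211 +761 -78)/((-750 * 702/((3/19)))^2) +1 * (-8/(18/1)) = -617716124941/1389861281250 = -0.44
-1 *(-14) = 14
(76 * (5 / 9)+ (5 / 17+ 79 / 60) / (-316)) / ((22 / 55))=40822271 / 386784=105.54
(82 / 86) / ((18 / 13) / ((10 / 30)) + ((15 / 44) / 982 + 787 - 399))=23029864 / 9471806897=0.00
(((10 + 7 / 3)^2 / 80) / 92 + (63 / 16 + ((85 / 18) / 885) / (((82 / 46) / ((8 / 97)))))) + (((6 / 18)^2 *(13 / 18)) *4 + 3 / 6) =668565524783 / 139884770880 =4.78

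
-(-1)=1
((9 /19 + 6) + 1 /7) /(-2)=-440 /133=-3.31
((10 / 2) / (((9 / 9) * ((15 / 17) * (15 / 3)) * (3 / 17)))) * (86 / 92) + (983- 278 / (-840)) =989.33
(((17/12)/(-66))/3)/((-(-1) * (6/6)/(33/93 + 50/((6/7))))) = -46393/110484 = -0.42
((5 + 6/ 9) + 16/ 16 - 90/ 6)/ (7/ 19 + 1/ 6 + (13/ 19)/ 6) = -475/ 37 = -12.84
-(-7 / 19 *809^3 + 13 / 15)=55594888298 / 285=195069783.50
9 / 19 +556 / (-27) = -10321 / 513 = -20.12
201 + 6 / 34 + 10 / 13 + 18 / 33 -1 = 489825 / 2431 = 201.49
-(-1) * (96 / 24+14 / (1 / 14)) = 200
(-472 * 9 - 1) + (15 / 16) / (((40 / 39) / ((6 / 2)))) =-543521 / 128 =-4246.26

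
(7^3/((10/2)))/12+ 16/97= 34231/5820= 5.88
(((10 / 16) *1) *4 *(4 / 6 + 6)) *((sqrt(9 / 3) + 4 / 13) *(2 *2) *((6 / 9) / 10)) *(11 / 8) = 220 / 117 + 55 *sqrt(3) / 9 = 12.47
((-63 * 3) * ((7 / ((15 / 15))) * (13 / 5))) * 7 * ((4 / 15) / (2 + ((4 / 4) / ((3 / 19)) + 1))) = -17199 / 25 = -687.96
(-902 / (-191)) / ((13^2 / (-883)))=-796466 / 32279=-24.67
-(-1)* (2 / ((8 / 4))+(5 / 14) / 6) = 89 / 84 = 1.06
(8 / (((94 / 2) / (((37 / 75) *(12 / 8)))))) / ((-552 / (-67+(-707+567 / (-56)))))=77367 / 432400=0.18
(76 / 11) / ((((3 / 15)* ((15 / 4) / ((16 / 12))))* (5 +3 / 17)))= 2584 / 1089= 2.37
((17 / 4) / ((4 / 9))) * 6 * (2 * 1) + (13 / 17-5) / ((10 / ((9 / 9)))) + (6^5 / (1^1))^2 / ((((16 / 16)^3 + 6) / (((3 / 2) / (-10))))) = -3083502879 / 2380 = -1295589.44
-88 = -88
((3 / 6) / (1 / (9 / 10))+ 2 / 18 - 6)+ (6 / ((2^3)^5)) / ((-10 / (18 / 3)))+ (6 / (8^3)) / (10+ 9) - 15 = -57261479 / 2801664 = -20.44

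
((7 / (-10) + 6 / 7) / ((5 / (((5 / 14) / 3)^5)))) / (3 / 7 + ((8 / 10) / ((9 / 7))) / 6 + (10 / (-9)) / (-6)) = 6875 / 6563604096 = 0.00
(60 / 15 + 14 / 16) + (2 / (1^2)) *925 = 14839 / 8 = 1854.88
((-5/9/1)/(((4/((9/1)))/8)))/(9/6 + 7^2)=-20/101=-0.20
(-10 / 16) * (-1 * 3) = 15 / 8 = 1.88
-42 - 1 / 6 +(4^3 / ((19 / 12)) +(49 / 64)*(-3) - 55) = -215387 / 3648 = -59.04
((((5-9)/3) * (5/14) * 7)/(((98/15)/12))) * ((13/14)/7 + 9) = -134250/2401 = -55.91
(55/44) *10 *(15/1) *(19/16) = 7125/32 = 222.66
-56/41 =-1.37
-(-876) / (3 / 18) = 5256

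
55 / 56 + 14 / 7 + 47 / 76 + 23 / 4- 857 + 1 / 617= -556470619 / 656488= -847.65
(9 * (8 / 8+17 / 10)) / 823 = 243 / 8230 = 0.03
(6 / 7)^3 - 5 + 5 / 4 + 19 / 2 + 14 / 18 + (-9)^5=-59041.84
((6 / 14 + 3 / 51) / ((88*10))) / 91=29 / 4764760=0.00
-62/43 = -1.44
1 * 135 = 135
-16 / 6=-8 / 3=-2.67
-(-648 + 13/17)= 11003/17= 647.24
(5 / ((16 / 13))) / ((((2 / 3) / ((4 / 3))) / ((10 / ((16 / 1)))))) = 325 / 64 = 5.08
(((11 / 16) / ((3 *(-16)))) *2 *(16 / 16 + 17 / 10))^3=-0.00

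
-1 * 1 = -1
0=0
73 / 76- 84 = -6311 / 76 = -83.04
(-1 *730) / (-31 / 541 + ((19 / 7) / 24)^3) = 1872612725760 / 143279873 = 13069.61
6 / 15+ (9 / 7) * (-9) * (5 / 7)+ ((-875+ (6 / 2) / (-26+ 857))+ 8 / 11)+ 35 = -632398554 / 746515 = -847.13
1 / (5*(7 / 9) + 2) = 9 / 53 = 0.17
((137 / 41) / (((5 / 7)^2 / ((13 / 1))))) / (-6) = -87269 / 6150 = -14.19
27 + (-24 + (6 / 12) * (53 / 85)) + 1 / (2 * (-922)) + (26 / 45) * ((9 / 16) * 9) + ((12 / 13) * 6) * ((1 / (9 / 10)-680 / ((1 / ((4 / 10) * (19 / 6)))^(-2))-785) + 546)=-414033325589 / 113166280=-3658.63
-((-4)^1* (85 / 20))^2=-289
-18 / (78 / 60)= -180 / 13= -13.85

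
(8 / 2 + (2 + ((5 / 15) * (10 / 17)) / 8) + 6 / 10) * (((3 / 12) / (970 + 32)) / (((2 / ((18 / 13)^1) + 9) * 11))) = 0.00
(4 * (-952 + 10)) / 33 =-1256 / 11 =-114.18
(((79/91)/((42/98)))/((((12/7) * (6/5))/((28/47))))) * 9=19355/3666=5.28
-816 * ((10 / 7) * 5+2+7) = -92208 / 7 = -13172.57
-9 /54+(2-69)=-403 /6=-67.17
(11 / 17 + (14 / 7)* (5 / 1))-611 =-10206 / 17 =-600.35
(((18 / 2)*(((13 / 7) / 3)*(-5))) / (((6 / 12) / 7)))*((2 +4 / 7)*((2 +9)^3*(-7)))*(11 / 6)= 17129970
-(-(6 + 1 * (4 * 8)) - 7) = 45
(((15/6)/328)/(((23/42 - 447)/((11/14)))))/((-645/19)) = 209/528928208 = 0.00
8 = 8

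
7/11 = 0.64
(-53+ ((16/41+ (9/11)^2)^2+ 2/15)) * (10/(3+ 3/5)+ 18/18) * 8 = -1563.81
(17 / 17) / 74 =1 / 74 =0.01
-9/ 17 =-0.53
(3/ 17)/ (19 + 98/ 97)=97/ 10999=0.01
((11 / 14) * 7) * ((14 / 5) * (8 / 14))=8.80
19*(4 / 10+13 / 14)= 1767 / 70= 25.24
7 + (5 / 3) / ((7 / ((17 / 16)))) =2437 / 336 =7.25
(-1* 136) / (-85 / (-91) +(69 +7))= -12376 / 7001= -1.77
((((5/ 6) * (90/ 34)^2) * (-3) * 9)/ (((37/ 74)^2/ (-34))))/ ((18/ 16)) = 19058.82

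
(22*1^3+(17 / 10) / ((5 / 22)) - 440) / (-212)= 1.94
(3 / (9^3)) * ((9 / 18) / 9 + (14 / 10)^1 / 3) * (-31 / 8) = -1457 / 174960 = -0.01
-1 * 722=-722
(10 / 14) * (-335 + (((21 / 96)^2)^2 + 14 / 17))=-29784597195 / 124780544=-238.70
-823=-823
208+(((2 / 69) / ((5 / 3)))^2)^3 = 481116639250064 / 2313060765625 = 208.00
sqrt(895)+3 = 32.92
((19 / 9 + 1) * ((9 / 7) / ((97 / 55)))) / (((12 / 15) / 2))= 550 / 97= 5.67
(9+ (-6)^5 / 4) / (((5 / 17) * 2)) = -6579 / 2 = -3289.50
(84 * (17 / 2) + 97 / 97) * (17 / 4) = 12155 / 4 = 3038.75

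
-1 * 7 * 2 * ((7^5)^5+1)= -18774960675295508611312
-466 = -466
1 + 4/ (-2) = -1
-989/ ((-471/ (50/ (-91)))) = -49450/ 42861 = -1.15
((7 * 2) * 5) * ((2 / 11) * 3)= 420 / 11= 38.18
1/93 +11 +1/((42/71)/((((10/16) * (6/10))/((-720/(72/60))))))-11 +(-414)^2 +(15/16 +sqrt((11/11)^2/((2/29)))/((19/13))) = 13 * sqrt(58)/38 +119018040133/694400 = 171399.55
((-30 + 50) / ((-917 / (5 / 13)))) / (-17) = 0.00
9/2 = 4.50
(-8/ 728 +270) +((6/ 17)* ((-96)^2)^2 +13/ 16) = 741995857695/ 24752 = 29977208.21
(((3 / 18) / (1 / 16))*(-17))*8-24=-1160 / 3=-386.67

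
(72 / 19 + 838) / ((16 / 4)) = 7997 / 38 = 210.45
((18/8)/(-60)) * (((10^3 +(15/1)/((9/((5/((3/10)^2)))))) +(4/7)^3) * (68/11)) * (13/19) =-559142597/3225915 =-173.33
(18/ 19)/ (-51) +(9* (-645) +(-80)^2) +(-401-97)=31325/ 323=96.98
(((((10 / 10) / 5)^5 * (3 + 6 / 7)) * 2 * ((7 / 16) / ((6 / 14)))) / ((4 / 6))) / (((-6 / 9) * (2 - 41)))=189 / 1300000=0.00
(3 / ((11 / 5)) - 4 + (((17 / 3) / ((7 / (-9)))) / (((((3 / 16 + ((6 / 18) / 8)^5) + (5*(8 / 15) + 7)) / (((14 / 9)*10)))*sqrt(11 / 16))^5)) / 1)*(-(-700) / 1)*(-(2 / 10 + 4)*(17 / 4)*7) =2536485 / 11 + 1217573090357139867806518820398314004276051968*sqrt(11) / 253360330411042696779158111759365206875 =16169284.80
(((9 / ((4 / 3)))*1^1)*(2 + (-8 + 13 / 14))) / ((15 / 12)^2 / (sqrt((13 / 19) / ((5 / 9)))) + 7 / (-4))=100.08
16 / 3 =5.33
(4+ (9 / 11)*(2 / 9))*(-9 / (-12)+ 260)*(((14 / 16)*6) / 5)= 503769 / 440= 1144.93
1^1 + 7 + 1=9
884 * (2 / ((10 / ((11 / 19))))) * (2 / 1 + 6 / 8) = 26741 / 95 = 281.48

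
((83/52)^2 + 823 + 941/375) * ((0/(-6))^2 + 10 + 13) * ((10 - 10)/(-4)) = 0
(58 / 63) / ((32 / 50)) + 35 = 18365 / 504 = 36.44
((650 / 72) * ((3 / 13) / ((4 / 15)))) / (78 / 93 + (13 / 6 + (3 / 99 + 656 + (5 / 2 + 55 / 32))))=255750 / 21712297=0.01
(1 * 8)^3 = 512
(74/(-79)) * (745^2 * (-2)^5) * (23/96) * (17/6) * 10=80295466750/711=112933145.92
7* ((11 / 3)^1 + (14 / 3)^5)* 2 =31037.08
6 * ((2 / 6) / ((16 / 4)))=1 / 2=0.50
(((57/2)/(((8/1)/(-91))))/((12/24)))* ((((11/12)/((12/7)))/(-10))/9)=133133/34560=3.85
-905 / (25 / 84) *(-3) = 45612 / 5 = 9122.40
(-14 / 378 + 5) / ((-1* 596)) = -67 / 8046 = -0.01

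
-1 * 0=0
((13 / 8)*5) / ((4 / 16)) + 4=73 / 2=36.50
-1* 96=-96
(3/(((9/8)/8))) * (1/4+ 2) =48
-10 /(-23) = 10 /23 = 0.43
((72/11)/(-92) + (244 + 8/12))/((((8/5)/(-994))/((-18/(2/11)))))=346001460/23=15043541.74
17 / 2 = 8.50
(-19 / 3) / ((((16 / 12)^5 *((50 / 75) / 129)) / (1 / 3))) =-198531 / 2048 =-96.94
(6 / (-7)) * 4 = -24 / 7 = -3.43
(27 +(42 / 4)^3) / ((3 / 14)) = 22113 / 4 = 5528.25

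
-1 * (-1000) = 1000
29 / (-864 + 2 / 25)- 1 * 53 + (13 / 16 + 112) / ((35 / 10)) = -12579537 / 604744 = -20.80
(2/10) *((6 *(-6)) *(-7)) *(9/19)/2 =1134/95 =11.94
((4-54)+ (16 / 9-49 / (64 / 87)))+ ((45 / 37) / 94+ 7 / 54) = -344639615 / 3004992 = -114.69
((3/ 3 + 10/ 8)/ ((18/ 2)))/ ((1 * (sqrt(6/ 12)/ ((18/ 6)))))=1.06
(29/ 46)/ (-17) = -29/ 782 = -0.04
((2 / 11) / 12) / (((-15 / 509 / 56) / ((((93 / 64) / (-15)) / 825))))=110453 / 32670000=0.00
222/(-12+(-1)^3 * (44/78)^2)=-168831/9368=-18.02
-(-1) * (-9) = -9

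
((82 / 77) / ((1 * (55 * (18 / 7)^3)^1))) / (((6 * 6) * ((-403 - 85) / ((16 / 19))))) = -2009 / 36804323160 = -0.00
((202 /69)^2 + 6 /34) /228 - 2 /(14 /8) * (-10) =1481246537 /129175452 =11.47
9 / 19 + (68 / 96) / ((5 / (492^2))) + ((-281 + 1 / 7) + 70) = 22664541 / 665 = 34082.02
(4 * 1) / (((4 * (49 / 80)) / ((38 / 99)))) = 3040 / 4851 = 0.63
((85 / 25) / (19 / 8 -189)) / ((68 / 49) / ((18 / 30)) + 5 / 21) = -6664 / 933125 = -0.01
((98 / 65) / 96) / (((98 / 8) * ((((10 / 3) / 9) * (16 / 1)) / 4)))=9 / 10400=0.00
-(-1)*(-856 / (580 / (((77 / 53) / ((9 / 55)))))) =-181258 / 13833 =-13.10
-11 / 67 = -0.16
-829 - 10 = -839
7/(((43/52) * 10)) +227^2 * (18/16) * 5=498544531/1720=289851.47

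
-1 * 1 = -1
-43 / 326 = -0.13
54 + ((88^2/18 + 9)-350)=1289/9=143.22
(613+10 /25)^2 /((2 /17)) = 3198206.26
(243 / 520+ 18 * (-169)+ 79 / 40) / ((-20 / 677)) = 107004589 / 1040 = 102889.03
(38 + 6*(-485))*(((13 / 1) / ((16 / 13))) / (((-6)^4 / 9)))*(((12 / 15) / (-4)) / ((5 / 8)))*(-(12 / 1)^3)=-2912208 / 25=-116488.32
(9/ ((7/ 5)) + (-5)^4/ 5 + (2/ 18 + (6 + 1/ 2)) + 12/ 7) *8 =70436/ 63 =1118.03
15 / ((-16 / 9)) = -135 / 16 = -8.44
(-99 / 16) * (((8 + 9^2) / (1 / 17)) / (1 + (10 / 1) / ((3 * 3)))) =-1348083 / 304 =-4434.48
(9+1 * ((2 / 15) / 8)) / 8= 541 / 480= 1.13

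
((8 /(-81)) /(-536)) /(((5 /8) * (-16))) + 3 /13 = 162797 /705510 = 0.23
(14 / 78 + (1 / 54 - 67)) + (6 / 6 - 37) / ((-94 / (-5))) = -2267245 / 32994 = -68.72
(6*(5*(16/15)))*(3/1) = 96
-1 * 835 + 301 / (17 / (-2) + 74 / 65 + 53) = -4914925 / 5933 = -828.40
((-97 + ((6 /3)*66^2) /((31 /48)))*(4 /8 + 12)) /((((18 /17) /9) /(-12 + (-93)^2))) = 1523971227525 /124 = 12290090544.56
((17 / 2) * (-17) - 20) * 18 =-2961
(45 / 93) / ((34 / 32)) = 240 / 527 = 0.46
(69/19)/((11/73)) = 24.10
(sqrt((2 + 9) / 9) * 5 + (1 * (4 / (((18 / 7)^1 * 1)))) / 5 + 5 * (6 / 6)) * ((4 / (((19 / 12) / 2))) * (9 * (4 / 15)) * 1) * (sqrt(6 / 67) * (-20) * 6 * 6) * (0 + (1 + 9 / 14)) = -3179520 * sqrt(4422) / 8911 -50660352 * sqrt(402) / 44555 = -46524.46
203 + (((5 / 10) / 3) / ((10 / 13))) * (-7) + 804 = 60329 / 60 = 1005.48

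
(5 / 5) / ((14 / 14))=1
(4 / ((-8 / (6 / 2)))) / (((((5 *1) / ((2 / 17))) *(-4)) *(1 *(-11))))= -3 / 3740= -0.00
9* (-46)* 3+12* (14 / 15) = -6154 / 5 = -1230.80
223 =223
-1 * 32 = -32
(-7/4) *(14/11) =-49/22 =-2.23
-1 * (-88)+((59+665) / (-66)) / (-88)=127957 / 1452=88.12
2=2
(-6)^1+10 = 4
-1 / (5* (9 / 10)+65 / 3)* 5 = -30 / 157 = -0.19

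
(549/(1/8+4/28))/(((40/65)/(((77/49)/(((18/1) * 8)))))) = 8723/240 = 36.35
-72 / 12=-6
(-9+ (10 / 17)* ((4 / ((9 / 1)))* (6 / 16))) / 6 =-227 / 153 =-1.48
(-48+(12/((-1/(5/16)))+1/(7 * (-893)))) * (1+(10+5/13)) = -47876557/81263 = -589.16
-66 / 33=-2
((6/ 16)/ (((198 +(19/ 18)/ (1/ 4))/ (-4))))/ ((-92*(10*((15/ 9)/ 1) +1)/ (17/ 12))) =459/ 70994560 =0.00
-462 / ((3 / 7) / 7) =-7546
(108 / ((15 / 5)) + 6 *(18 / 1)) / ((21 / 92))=4416 / 7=630.86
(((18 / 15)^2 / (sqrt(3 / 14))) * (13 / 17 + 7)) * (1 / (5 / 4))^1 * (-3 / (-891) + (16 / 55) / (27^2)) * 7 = 67648 * sqrt(42) / 860625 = 0.51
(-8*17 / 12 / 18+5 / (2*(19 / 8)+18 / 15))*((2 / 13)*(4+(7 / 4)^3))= 405523 / 1336608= 0.30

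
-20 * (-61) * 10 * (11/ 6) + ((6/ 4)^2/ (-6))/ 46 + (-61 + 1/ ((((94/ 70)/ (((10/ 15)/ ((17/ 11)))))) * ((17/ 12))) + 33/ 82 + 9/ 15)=22306.89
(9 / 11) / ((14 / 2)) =9 / 77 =0.12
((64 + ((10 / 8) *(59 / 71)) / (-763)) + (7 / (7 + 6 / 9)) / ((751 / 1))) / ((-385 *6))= -239546393621 / 8646147315960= -0.03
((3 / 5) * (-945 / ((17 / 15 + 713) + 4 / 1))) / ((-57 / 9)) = 25515 / 204668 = 0.12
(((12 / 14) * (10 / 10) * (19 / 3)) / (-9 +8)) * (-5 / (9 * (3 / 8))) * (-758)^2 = 873337280 / 189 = 4620832.17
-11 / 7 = -1.57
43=43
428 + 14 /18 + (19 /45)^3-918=-44573516 /91125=-489.15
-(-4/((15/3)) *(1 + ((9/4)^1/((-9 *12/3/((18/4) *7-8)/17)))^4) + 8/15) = 310940.69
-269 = -269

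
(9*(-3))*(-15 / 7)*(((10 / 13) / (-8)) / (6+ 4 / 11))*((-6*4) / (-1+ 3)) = 13365 / 1274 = 10.49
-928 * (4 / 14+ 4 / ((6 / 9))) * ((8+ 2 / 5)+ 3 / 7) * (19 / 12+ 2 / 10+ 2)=-238673248 / 1225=-194835.30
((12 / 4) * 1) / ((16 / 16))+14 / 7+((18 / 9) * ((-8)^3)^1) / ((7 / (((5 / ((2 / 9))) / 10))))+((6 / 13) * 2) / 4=-29476 / 91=-323.91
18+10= 28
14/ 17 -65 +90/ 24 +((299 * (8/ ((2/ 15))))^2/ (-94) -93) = -10943172751/ 3196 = -3424021.51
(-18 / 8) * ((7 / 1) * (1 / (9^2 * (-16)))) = 7 / 576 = 0.01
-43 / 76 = -0.57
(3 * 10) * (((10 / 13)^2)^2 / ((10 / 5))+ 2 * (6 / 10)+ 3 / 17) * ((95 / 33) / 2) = 357830515 / 5340907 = 67.00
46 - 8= 38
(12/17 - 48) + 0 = -804/17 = -47.29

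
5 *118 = 590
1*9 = 9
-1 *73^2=-5329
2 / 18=1 / 9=0.11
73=73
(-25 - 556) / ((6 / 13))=-7553 / 6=-1258.83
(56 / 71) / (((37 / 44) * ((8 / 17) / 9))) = 47124 / 2627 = 17.94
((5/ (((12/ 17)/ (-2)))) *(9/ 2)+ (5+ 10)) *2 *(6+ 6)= -1170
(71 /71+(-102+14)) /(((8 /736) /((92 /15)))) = -245456 /5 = -49091.20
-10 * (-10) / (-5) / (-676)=5 / 169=0.03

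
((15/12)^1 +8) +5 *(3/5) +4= 65/4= 16.25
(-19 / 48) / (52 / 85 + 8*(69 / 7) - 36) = -0.01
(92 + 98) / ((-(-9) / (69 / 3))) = 4370 / 9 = 485.56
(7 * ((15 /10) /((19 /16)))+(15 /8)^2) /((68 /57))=45081 /4352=10.36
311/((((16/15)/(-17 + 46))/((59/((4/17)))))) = 135690855/64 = 2120169.61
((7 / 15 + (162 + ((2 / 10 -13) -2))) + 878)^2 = 9467929 / 9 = 1051992.11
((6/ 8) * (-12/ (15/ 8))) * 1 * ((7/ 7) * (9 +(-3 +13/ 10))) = -876/ 25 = -35.04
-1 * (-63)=63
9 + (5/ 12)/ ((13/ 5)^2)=18377/ 2028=9.06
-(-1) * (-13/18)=-13/18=-0.72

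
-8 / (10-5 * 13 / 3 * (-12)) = -4 / 135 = -0.03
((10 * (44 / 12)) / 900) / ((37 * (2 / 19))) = 209 / 19980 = 0.01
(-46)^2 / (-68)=-31.12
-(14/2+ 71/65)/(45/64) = -11.51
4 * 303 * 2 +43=2467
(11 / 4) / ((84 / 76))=209 / 84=2.49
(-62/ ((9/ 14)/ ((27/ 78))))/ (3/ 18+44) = -2604/ 3445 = -0.76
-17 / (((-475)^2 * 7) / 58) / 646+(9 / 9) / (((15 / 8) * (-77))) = -6859957 / 990268125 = -0.01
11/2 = 5.50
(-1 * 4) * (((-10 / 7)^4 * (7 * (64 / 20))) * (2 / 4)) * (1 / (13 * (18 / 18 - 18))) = 64000 / 75803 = 0.84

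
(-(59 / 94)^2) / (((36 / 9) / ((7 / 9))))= -24367 / 318096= -0.08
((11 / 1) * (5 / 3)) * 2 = 110 / 3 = 36.67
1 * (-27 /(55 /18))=-486 /55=-8.84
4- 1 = 3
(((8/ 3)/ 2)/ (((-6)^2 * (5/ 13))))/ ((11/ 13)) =169/ 1485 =0.11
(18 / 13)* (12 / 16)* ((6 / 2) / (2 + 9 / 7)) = 567 / 598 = 0.95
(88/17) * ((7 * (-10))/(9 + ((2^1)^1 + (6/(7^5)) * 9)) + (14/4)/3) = -26.89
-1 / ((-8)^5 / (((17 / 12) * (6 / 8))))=17 / 524288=0.00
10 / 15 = 2 / 3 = 0.67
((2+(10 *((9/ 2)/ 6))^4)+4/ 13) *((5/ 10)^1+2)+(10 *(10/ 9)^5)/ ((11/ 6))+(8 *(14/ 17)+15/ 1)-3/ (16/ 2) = 12167331551285/ 1531179936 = 7946.38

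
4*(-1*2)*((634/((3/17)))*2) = -172448/3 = -57482.67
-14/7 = -2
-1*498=-498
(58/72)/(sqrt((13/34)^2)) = 493/234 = 2.11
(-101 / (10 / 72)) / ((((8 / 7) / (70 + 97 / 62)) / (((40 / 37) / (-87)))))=649026 / 1147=565.85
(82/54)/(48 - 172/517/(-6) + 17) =517/22149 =0.02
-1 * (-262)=262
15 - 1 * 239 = -224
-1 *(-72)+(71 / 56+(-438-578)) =-52793 / 56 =-942.73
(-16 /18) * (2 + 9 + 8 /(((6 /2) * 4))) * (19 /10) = -532 /27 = -19.70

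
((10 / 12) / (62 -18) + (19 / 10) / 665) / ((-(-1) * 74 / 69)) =23161 / 1139600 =0.02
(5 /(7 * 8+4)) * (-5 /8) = -5 /96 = -0.05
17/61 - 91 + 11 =-4863/61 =-79.72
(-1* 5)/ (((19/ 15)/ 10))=-750/ 19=-39.47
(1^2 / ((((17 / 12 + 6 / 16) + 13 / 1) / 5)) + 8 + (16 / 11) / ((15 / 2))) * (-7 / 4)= -174916 / 11715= -14.93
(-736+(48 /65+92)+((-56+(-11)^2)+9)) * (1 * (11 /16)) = -391.37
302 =302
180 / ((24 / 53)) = 795 / 2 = 397.50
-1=-1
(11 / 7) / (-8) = -0.20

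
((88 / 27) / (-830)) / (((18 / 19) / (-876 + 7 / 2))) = 72941 / 20169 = 3.62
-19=-19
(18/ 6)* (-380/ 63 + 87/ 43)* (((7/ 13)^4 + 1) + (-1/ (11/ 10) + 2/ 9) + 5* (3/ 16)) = -93670548425/ 5836040496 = -16.05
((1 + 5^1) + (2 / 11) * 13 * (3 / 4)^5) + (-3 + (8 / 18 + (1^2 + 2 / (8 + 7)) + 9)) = 3583307 / 253440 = 14.14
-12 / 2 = -6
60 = 60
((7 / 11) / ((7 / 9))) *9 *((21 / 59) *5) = 8505 / 649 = 13.10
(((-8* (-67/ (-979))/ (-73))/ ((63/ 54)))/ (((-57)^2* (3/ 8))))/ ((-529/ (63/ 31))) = -8576/ 423087427213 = -0.00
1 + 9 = 10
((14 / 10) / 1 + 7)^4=3111696 / 625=4978.71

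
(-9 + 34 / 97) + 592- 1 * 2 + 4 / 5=282343 / 485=582.15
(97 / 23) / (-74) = -97 / 1702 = -0.06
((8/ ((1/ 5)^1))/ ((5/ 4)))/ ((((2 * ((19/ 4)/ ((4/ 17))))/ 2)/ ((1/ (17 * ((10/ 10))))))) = 512/ 5491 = 0.09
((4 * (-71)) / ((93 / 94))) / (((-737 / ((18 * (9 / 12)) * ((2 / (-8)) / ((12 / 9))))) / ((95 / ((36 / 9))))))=-8559405 / 365552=-23.42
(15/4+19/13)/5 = 271/260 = 1.04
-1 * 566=-566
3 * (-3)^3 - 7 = -88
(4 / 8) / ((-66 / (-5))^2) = 25 / 8712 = 0.00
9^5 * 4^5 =60466176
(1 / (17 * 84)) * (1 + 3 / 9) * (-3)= -1 / 357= -0.00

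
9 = 9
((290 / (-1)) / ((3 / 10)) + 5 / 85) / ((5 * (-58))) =49297 / 14790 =3.33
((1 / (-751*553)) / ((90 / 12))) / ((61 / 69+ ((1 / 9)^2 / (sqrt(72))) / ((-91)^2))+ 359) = -587350151729123328 / 658394244623730928048243435+ 202761468*sqrt(2) / 658394244623730928048243435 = -0.00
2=2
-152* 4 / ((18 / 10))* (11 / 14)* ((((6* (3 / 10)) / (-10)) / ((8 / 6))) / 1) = 1254 / 35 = 35.83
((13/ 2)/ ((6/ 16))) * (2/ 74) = 52/ 111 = 0.47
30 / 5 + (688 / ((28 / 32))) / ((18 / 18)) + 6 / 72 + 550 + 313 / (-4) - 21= 52211 / 42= 1243.12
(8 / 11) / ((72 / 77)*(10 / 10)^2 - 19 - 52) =-56 / 5395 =-0.01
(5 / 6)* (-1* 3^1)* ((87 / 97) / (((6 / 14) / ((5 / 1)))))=-26.16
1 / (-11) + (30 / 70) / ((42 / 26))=0.17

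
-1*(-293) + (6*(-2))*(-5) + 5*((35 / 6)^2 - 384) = -50287 / 36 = -1396.86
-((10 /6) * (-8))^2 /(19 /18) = -3200 /19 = -168.42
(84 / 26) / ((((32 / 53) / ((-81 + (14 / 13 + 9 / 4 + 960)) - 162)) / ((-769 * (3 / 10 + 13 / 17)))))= -5802739441149 / 1838720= -3155858.12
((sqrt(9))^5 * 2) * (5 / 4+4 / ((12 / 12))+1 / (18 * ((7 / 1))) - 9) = -25461 / 14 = -1818.64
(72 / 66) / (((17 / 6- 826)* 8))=-9 / 54329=-0.00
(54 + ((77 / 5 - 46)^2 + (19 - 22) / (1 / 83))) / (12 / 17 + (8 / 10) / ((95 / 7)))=2993241 / 3088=969.31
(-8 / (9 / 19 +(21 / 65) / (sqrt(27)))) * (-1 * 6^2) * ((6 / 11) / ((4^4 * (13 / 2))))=4501575 / 22197692 - 341145 * sqrt(3) / 22197692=0.18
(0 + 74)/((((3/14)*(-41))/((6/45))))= -1.12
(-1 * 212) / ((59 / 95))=-20140 / 59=-341.36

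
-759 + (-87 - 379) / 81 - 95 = -69640 / 81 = -859.75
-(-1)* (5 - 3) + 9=11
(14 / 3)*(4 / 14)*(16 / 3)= 64 / 9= 7.11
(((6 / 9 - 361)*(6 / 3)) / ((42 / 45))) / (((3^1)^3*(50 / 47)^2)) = -2387929 / 94500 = -25.27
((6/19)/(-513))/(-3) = 2/9747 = 0.00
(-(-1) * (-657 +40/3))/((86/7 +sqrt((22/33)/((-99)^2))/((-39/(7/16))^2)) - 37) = 26.04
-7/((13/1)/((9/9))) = -7/13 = -0.54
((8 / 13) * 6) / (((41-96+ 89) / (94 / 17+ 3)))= 3480 / 3757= 0.93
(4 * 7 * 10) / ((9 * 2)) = 140 / 9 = 15.56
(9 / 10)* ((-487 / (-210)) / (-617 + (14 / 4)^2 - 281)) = -0.00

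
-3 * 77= -231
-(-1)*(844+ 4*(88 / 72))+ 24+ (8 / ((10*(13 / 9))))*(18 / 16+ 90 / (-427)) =436339523 / 499590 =873.40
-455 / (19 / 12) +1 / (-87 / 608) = -486572 / 1653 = -294.36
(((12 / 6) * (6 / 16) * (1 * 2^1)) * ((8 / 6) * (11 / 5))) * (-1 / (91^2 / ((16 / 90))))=-176 / 1863225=-0.00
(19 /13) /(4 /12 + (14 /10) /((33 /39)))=3135 /4264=0.74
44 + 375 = 419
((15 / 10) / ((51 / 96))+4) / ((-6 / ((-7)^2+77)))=-2436 / 17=-143.29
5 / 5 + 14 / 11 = 25 / 11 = 2.27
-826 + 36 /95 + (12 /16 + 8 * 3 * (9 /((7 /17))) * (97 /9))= 12844723 /2660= 4828.84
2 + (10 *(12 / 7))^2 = 14498 / 49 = 295.88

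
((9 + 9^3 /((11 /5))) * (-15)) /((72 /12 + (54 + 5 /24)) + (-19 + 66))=-1347840 /28303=-47.62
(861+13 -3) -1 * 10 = 861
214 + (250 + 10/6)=1397/3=465.67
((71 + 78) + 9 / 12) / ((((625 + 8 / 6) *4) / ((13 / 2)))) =23361 / 60128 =0.39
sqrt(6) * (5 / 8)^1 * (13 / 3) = 65 * sqrt(6) / 24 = 6.63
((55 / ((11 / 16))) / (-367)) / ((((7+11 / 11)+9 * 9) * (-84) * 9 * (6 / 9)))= 10 / 2057769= 0.00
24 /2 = 12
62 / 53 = 1.17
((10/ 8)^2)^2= 625/ 256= 2.44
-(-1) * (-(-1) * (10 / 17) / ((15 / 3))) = 2 / 17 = 0.12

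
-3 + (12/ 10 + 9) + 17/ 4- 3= 169/ 20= 8.45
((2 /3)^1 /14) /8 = 1 /168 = 0.01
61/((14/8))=244/7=34.86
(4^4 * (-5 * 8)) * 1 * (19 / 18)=-97280 / 9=-10808.89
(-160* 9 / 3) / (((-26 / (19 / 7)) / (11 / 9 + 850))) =11644720 / 273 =42654.65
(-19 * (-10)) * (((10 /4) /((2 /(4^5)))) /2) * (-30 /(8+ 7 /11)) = -422400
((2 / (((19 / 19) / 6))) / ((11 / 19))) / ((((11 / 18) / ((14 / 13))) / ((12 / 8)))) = 54.79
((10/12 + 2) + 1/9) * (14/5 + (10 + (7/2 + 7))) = 68.61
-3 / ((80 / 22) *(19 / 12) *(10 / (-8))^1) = 198 / 475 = 0.42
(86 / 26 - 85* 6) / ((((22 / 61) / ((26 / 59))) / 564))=-226619148 / 649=-349182.05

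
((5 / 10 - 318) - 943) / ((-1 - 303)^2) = -2521 / 184832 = -0.01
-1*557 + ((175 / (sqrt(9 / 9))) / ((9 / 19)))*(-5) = -21638 / 9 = -2404.22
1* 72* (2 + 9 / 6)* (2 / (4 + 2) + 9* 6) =13692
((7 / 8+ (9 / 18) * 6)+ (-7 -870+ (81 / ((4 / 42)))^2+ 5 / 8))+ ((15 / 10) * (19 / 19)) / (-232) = 335229673 / 464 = 722477.74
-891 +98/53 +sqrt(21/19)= -47125/53 +sqrt(399)/19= -888.10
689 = 689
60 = 60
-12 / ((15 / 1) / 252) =-1008 / 5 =-201.60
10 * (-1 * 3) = -30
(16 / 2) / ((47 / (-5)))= -40 / 47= -0.85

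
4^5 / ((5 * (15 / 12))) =4096 / 25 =163.84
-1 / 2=-0.50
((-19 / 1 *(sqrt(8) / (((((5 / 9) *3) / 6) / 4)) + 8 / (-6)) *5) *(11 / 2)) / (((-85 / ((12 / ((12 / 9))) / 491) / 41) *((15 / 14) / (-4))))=959728 / 41735 - 103650624 *sqrt(2) / 208675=-679.46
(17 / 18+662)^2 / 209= 142396489 / 67716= 2102.85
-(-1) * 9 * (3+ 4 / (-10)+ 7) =432 / 5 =86.40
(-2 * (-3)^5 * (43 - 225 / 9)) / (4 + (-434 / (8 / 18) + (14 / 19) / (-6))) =-997272 / 110879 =-8.99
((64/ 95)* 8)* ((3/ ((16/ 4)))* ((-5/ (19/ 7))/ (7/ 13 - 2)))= 34944/ 6859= 5.09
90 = 90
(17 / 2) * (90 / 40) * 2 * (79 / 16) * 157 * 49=92985291 / 64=1452895.17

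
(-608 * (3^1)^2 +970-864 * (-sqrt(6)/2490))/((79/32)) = -144064/79 +4608 * sqrt(6)/32785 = -1823.25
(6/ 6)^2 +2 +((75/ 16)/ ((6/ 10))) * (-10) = -601/ 8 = -75.12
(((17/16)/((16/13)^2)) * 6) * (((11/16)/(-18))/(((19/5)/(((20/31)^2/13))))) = -303875/224366592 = -0.00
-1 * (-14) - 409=-395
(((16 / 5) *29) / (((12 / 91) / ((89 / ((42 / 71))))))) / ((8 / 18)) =2382263 / 10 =238226.30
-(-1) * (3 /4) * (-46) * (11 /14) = -759 /28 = -27.11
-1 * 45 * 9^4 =-295245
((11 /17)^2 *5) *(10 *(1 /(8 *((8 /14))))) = 21175 /4624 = 4.58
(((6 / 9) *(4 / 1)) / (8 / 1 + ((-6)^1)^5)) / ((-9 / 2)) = 2 / 26217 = 0.00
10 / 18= 0.56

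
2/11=0.18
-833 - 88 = -921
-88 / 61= -1.44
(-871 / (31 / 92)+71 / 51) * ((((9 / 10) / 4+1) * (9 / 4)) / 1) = -600426057 / 84320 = -7120.80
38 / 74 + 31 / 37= 50 / 37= 1.35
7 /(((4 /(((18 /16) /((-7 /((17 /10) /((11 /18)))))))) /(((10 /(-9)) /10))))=153 /1760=0.09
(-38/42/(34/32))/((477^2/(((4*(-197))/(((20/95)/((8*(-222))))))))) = -24.88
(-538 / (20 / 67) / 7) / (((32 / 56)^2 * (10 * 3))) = -126161 / 4800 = -26.28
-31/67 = -0.46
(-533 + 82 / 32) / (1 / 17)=-9017.44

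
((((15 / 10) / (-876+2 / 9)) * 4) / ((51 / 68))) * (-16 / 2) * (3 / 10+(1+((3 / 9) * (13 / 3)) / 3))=0.13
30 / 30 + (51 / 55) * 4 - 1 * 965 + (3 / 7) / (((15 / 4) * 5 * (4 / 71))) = -1847779 / 1925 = -959.89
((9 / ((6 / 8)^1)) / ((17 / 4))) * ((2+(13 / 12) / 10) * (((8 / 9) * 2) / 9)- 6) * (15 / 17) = -108544 / 7803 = -13.91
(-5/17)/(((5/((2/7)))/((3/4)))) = -3/238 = -0.01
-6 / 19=-0.32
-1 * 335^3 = -37595375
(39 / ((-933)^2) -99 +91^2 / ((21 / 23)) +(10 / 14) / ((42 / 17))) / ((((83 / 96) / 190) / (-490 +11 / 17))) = -6451363824216952800 / 6687193219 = -964734173.66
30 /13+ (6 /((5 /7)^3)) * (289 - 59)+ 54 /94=57886173 /15275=3789.60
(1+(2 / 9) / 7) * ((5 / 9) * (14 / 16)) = 325 / 648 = 0.50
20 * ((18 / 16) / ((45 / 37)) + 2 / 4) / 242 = 57 / 484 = 0.12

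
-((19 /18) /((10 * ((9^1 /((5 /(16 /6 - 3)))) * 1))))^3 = 6859 /1259712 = 0.01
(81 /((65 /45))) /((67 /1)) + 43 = 43.84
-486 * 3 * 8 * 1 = -11664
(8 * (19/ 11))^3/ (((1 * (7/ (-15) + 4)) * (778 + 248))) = 462080/ 634887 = 0.73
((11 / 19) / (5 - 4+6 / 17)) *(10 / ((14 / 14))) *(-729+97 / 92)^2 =4193582376335 / 1849384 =2267556.32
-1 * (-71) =71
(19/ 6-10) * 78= -533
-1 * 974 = -974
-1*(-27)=27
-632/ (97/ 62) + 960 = 53936/ 97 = 556.04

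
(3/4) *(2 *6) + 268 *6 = 1617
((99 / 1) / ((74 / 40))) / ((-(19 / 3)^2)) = -1.33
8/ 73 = 0.11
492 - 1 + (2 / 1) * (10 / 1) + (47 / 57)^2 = 511.68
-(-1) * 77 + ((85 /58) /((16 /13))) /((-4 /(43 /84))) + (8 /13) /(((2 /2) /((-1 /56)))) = 311457569 /4053504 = 76.84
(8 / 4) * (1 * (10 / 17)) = 20 / 17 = 1.18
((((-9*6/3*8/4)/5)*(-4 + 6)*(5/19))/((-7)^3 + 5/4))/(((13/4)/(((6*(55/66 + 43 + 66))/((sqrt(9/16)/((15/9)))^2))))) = 33740800/3038841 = 11.10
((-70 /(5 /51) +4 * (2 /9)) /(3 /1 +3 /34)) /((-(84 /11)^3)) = 72610043 /140026320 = 0.52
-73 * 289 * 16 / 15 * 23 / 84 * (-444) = 287256752 / 105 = 2735778.59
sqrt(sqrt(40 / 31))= 5^(1 / 4) * 62^(3 / 4) / 31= 1.07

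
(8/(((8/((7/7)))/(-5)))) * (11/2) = -55/2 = -27.50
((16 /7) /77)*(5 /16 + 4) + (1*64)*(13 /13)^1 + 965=554700 /539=1029.13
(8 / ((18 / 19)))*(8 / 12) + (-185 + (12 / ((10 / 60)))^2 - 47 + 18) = 134342 / 27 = 4975.63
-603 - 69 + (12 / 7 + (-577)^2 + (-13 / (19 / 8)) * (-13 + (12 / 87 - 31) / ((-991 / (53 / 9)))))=332328.87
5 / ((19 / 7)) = 35 / 19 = 1.84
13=13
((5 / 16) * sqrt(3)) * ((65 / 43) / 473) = 0.00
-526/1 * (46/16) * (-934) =2824883/2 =1412441.50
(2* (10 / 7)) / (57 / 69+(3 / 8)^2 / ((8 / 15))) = 235520 / 89831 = 2.62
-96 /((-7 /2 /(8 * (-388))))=-85138.29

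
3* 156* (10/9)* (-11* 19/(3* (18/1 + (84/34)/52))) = -48036560/23931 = -2007.29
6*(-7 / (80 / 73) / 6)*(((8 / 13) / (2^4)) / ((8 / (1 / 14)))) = -73 / 33280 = -0.00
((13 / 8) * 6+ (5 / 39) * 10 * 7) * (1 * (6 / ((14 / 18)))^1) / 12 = 8763 / 728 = 12.04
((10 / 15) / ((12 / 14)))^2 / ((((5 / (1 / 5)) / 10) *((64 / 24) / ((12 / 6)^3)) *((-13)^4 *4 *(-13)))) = -49 / 100249110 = -0.00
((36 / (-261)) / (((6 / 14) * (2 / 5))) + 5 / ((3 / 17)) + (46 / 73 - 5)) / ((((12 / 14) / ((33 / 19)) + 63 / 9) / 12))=45301256 / 1221509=37.09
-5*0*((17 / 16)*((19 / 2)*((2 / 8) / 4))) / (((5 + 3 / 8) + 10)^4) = 0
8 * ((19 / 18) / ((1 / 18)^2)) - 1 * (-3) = 2739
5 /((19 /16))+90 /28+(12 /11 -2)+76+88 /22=253145 /2926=86.52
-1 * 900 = -900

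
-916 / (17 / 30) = -27480 / 17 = -1616.47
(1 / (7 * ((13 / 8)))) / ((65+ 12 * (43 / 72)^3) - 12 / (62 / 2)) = 7713792 / 5893708639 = 0.00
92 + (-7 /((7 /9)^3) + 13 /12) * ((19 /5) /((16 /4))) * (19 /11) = 69.36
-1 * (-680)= 680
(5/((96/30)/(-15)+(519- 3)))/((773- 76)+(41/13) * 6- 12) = 4875/353997284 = 0.00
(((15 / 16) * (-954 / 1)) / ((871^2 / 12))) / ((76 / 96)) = -257580 / 14414179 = -0.02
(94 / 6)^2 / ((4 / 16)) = 8836 / 9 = 981.78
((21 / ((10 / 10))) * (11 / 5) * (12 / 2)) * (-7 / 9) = -1078 / 5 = -215.60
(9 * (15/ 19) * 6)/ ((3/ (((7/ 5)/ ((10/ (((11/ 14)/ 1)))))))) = 297/ 190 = 1.56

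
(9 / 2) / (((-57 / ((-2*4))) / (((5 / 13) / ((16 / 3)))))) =45 / 988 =0.05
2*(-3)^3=-54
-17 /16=-1.06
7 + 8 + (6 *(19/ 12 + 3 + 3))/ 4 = 26.38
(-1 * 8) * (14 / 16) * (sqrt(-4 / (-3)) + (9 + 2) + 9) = -140- 14 * sqrt(3) / 3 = -148.08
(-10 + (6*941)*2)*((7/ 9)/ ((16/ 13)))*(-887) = -455324597/ 72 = -6323952.74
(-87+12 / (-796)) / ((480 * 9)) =-481 / 23880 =-0.02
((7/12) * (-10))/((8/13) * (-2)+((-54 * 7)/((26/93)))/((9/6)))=455/70404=0.01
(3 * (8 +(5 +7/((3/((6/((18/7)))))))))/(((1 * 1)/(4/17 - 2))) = -1660/17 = -97.65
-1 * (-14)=14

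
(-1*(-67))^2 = 4489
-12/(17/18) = -216/17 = -12.71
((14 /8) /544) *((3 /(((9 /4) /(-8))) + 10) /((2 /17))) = -7 /384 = -0.02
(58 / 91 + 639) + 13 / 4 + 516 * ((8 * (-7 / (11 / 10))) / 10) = -7944023 / 4004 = -1984.02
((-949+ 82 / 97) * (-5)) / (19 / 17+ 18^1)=1563507 / 6305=247.98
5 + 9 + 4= 18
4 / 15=0.27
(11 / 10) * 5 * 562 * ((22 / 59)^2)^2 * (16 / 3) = 11585364736 / 36352083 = 318.70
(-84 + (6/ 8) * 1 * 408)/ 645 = 0.34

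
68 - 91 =-23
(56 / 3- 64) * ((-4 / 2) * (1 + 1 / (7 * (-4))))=612 / 7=87.43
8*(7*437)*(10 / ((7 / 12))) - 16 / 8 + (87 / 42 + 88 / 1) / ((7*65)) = 205563917 / 490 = 419518.20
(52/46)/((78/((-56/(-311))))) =56/21459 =0.00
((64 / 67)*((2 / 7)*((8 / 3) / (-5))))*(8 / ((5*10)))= -4096 / 175875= -0.02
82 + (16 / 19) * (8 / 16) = 82.42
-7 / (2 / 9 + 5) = -63 / 47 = -1.34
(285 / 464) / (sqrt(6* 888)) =95* sqrt(37) / 68672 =0.01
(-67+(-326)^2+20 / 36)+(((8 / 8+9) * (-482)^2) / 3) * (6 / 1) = 42774206 / 9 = 4752689.56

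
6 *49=294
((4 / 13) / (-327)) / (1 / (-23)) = 92 / 4251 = 0.02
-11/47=-0.23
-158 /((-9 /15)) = 790 /3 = 263.33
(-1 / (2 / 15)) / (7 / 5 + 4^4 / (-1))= 75 / 2546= 0.03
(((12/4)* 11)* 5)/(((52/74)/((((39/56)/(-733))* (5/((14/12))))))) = -274725/287336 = -0.96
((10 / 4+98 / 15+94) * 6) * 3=9273 / 5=1854.60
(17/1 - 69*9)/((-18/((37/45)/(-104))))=-5587/21060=-0.27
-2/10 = -0.20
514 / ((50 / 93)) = 23901 / 25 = 956.04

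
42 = 42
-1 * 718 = -718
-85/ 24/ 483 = -85/ 11592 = -0.01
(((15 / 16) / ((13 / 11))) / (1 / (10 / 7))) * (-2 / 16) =-825 / 5824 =-0.14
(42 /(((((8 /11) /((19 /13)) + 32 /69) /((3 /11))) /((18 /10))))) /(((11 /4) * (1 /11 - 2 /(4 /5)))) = -1486674 /459245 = -3.24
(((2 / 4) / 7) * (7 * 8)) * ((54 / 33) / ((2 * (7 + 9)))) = 9 / 44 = 0.20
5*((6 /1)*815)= 24450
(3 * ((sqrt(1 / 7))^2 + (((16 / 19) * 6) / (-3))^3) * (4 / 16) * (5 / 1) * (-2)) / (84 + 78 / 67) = 74543195 / 182641452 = 0.41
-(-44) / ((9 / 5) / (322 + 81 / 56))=996215 / 126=7906.47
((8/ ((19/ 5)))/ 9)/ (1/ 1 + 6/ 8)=160/ 1197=0.13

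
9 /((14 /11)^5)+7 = 5214227 /537824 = 9.70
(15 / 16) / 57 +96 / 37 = 29369 / 11248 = 2.61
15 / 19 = 0.79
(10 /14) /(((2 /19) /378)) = 2565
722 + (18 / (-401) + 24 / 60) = 1448322 / 2005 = 722.36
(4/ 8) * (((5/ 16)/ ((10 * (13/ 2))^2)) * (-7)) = -7/ 27040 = -0.00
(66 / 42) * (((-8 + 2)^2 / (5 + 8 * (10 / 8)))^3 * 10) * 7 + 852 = 59316 / 25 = 2372.64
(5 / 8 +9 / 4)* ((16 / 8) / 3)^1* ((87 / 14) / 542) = 667 / 30352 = 0.02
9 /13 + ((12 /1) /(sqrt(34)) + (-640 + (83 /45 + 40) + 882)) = 6 * sqrt(34) /17 + 166454 /585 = 286.59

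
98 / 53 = 1.85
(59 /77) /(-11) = -59 /847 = -0.07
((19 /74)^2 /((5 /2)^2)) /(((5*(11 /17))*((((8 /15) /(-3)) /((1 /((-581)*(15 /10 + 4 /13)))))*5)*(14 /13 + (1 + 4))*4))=9334377 /64972145854000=0.00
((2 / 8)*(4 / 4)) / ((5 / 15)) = 3 / 4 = 0.75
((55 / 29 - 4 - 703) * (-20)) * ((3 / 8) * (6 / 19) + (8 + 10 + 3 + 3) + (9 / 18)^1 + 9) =261223200 / 551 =474089.29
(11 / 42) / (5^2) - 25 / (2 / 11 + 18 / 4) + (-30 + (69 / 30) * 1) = -33.03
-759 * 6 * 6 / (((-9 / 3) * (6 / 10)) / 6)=91080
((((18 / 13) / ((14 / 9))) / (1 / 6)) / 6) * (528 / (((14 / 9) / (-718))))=-138183408 / 637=-216928.43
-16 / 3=-5.33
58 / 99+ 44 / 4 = 1147 / 99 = 11.59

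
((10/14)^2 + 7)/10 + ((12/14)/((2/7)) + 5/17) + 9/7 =22203/4165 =5.33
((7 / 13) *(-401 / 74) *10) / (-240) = 2807 / 23088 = 0.12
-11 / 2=-5.50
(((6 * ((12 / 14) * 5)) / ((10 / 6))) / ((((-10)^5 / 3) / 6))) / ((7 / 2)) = -243 / 306250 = -0.00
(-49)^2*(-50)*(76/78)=-4561900/39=-116971.79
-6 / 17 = -0.35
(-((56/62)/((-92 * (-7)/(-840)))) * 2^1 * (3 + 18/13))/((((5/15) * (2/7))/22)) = 2386.51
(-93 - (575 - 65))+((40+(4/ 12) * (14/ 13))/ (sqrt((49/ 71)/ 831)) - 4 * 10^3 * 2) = -8603+1574 * sqrt(59001)/ 273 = -7202.54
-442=-442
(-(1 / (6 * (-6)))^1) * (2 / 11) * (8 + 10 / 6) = 29 / 594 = 0.05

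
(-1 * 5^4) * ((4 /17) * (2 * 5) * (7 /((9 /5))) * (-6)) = 1750000 /51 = 34313.73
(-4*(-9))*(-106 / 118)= -1908 / 59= -32.34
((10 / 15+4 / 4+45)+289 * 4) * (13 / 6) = 23452 / 9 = 2605.78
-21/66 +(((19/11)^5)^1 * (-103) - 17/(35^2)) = -624974604959/394574950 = -1583.92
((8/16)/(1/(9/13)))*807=7263/26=279.35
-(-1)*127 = 127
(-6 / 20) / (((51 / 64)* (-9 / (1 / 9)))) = 32 / 6885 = 0.00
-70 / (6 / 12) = -140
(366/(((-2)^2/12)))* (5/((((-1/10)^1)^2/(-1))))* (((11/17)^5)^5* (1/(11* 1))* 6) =-5.62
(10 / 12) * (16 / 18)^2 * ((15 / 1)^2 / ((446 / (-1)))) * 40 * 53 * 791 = -3353840000 / 6021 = -557023.75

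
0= 0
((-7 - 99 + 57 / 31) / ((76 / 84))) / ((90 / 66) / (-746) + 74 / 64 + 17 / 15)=-133545756960 / 2653796633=-50.32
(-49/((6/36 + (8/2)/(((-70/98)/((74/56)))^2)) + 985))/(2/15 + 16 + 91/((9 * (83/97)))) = -54904500/31282093201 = -0.00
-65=-65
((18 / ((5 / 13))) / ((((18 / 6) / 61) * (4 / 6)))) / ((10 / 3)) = 21411 / 50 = 428.22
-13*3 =-39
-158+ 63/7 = -149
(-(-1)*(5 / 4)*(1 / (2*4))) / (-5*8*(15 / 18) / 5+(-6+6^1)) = -3 / 128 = -0.02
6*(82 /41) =12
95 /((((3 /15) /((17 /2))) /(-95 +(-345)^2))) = 480179875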